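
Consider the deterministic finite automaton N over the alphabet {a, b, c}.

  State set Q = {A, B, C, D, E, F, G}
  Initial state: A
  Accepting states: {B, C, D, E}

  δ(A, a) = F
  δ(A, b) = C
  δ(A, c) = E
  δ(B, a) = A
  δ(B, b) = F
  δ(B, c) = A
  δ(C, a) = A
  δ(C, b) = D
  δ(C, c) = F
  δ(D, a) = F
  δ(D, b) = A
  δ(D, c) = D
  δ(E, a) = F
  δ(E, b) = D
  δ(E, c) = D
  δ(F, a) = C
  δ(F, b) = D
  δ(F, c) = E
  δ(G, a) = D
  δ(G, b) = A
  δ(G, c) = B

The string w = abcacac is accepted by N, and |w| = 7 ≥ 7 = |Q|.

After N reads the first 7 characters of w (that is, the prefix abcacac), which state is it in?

E

State sequence: A -a-> F -b-> D -c-> D -a-> F -c-> E -a-> F -c-> E

After reading 7 characters, N is in state E.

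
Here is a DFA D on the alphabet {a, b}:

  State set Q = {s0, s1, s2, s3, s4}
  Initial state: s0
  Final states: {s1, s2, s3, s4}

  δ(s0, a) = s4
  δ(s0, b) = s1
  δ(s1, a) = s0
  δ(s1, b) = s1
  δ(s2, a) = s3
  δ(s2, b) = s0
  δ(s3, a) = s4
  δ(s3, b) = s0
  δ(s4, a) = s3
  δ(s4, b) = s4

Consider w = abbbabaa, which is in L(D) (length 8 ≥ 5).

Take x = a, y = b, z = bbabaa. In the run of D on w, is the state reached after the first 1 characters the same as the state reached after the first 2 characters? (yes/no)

Run of D on the first 2 characters of w = a b:
  step 0: s0  (start)
  step 1: s4  (read a: s0→s4)
  step 2: s4  (read b: s4→s4)

After x (step 1): s4. After xy (step 2): s4.
They match, so y = b drives D around a cycle from s4 back to itself; pumping y any number of times keeps D in s4 before reading z, and xyⁱz ∈ L(D) for every i ≥ 0.

yes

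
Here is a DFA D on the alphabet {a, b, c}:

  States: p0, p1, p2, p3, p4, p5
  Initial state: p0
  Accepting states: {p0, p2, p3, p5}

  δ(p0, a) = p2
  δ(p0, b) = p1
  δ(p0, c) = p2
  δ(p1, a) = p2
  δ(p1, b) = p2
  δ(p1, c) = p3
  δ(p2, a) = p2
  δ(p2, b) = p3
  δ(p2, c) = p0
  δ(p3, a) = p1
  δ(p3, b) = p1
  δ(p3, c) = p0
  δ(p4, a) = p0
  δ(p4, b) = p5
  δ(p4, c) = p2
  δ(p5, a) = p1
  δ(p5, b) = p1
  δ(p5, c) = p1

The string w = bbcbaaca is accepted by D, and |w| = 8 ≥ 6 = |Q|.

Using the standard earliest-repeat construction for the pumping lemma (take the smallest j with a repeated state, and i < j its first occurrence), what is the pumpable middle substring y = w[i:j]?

State sequence: p0 -b-> p1 -b-> p2 -c-> p0 -b-> p1 -a-> p2 -a-> p2 -c-> p0 -a-> p2
First repeat at step 3: p0 was already visited.

So i = 0, j = 3, giving x = w[0:0] = ε, y = w[0:3] = bbc, z = w[3:8] = baaca.
Check: |xy| = 3 ≤ 6 and |y| = 3 ≥ 1. Reading y takes D from p0 back to p0, so every xyⁱz is accepted.
With |Q| = 6, pigeonhole forces a state repeat no later than step 6; the substring read between the first and second visits to that state can be pumped.

bbc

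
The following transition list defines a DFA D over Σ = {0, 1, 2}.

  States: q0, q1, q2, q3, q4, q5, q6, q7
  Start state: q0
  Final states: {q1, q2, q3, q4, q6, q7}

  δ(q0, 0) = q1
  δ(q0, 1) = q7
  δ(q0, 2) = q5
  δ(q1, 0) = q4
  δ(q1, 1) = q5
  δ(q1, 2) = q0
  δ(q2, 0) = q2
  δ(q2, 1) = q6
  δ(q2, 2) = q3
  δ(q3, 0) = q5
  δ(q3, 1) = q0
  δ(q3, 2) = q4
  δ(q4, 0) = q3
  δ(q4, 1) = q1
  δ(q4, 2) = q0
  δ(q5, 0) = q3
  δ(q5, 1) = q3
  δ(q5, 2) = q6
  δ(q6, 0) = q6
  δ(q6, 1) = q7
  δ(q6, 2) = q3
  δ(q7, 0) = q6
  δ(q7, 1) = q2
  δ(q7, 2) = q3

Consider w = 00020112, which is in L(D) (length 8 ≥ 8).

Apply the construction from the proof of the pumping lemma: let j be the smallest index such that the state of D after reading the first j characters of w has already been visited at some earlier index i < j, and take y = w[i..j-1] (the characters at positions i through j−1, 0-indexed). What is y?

02

Run of D on w = 0 0 0 2 0 1 1 2:
  step 0: q0  (start)
  step 1: q1  (read 0: q0→q1)
  step 2: q4  (read 0: q1→q4)
  step 3: q3  (read 0: q4→q3)
  step 4: q4  (read 2: q3→q4)   ← first repeat (q4 seen earlier)
  step 5: q3  (read 0: q4→q3)
  step 6: q0  (read 1: q3→q0)
  step 7: q7  (read 1: q0→q7)
  step 8: q3  (read 2: q7→q3)

So i = 2, j = 4, giving x = w[0:2] = 00, y = w[2:4] = 02, z = w[4:8] = 0112.
Check: |xy| = 4 ≤ 8 and |y| = 2 ≥ 1. Reading y takes D from q4 back to q4, so every xyⁱz is accepted.
Pumping length from the standard proof: p = 8 (the number of states). The repeated state found above gives |xy| = j ≤ 8 and |y| = j − i ≥ 1.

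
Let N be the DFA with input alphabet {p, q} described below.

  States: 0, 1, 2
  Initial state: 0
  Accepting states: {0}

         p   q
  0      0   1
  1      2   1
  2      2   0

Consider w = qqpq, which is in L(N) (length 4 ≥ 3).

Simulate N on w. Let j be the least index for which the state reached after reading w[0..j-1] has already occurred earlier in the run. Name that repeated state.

Run of N on w = q q p q:
  step 0: 0  (start)
  step 1: 1  (read q: 0→1)
  step 2: 1  (read q: 1→1)   ← first repeat (1 seen earlier)
  step 3: 2  (read p: 1→2)
  step 4: 0  (read q: 2→0)

The earliest repeat is at step j = 2: N is in 1, which it already visited at step i = 1.
Since N has 3 states, any run of length ≥ 3 visits 3+1 states, so by pigeonhole some state repeats within the first 3 steps — that repeat gives the pumpable loop.

1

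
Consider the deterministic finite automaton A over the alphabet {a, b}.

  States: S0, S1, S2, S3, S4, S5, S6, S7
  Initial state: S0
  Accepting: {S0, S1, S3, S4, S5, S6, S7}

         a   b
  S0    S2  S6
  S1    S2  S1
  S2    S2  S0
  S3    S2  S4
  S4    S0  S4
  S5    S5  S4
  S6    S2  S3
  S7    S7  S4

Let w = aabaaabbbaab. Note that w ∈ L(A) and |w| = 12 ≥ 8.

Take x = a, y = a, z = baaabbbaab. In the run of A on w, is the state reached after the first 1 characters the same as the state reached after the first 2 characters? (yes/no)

yes

Run of A on the first 2 characters of w = a a:
  step 0: S0  (start)
  step 1: S2  (read a: S0→S2)
  step 2: S2  (read a: S2→S2)

After x (step 1): S2. After xy (step 2): S2.
They match, so y = a drives A around a cycle from S2 back to itself; pumping y any number of times keeps A in S2 before reading z, and xyⁱz ∈ L(A) for every i ≥ 0.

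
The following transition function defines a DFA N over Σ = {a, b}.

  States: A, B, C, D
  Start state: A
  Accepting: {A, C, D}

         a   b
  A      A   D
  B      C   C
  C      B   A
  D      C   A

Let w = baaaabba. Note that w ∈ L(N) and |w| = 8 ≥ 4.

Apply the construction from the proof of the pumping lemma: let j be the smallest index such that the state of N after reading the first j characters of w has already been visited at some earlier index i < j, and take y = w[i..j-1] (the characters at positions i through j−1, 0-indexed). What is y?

State sequence: A -b-> D -a-> C -a-> B -a-> C -a-> B -b-> C -b-> A -a-> A
First repeat at step 4: C was already visited.

So i = 2, j = 4, giving x = w[0:2] = ba, y = w[2:4] = aa, z = w[4:8] = abba.
Check: |xy| = 4 ≤ 4 and |y| = 2 ≥ 1. Reading y takes N from C back to C, so every xyⁱz is accepted.

aa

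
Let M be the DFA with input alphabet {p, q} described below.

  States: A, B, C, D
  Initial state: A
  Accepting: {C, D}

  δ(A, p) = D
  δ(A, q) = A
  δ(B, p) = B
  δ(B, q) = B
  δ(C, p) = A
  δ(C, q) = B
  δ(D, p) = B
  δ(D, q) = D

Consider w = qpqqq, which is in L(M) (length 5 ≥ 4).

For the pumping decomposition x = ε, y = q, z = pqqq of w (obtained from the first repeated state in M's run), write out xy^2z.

qqpqqq

xy^2z = ε·q·q·pqqq = qqpqqq.
Reading y = q takes M from A back to A, so after x·y·y the machine is still in A, and z then leads to the accepting state D. Hence qqpqqq ∈ L(M).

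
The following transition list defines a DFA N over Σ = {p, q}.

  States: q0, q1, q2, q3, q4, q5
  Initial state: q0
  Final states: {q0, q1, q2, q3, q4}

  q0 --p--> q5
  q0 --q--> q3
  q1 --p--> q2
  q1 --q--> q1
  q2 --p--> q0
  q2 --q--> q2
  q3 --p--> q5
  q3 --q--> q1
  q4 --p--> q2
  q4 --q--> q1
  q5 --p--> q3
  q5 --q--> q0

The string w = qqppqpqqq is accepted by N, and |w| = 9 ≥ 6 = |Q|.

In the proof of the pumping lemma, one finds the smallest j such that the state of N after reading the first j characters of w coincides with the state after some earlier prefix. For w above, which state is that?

State sequence: q0 -q-> q3 -q-> q1 -p-> q2 -p-> q0 -q-> q3 -p-> q5 -q-> q0 -q-> q3 -q-> q1
First repeat at step 4: q0 was already visited.

The earliest repeat is at step j = 4: N is in q0, which it already visited at step i = 0.
Since N has 6 states, any run of length ≥ 6 visits 6+1 states, so by pigeonhole some state repeats within the first 6 steps — that repeat gives the pumpable loop.

q0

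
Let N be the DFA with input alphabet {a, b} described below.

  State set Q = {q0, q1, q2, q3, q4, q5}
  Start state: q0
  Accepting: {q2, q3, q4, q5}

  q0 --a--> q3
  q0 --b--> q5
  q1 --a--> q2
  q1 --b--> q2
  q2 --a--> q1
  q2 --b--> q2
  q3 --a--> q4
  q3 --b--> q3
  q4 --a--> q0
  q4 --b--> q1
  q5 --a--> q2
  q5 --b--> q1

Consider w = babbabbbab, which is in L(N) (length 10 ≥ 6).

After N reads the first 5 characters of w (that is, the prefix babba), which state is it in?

State sequence: q0 -b-> q5 -a-> q2 -b-> q2 -b-> q2 -a-> q1

After reading 5 characters, N is in state q1.
(This kind of state-tracing is the core of the pumping-lemma construction: with 6 states, pigeonhole forces a repeat within the first 6 steps.)

q1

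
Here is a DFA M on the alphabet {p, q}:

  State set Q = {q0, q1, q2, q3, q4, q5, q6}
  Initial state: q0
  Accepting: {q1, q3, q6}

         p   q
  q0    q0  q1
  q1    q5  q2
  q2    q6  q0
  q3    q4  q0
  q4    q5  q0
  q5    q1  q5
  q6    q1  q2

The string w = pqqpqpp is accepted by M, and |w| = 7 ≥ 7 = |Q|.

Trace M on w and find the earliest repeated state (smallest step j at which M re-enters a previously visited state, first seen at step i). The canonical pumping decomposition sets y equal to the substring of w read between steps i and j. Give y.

Run of M on w = p q q p q p p:
  step 0: q0  (start)
  step 1: q0  (read p: q0→q0)   ← first repeat (q0 seen earlier)
  step 2: q1  (read q: q0→q1)
  step 3: q2  (read q: q1→q2)
  step 4: q6  (read p: q2→q6)
  step 5: q2  (read q: q6→q2)
  step 6: q6  (read p: q2→q6)
  step 7: q1  (read p: q6→q1)

So i = 0, j = 1, giving x = w[0:0] = ε, y = w[0:1] = p, z = w[1:7] = qqpqpp.
Check: |xy| = 1 ≤ 7 and |y| = 1 ≥ 1. Reading y takes M from q0 back to q0, so every xyⁱz is accepted.
Since M has 7 states, any run of length ≥ 7 visits 7+1 states, so by pigeonhole some state repeats within the first 7 steps — that repeat gives the pumpable loop.

p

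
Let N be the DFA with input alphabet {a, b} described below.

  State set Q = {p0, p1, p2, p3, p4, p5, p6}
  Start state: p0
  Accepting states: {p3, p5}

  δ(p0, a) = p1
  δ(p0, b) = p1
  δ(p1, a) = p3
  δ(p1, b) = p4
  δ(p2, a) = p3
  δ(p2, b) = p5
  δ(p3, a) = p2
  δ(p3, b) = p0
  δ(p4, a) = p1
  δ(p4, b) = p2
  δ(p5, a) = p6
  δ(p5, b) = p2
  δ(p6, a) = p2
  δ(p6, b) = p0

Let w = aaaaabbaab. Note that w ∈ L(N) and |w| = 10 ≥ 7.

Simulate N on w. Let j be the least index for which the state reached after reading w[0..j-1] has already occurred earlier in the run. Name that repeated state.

State sequence: p0 -a-> p1 -a-> p3 -a-> p2 -a-> p3 -a-> p2 -b-> p5 -b-> p2 -a-> p3 -a-> p2 -b-> p5
First repeat at step 4: p3 was already visited.

The earliest repeat is at step j = 4: N is in p3, which it already visited at step i = 2.

p3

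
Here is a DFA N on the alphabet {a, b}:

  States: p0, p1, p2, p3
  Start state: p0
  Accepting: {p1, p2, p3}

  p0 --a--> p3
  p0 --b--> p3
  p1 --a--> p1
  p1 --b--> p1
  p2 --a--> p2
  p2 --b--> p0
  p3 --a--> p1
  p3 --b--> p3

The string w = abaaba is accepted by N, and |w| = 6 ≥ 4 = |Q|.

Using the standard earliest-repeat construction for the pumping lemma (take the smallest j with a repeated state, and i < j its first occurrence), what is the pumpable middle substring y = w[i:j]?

b

State sequence: p0 -a-> p3 -b-> p3 -a-> p1 -a-> p1 -b-> p1 -a-> p1
First repeat at step 2: p3 was already visited.

So i = 1, j = 2, giving x = w[0:1] = a, y = w[1:2] = b, z = w[2:6] = aaba.
Check: |xy| = 2 ≤ 4 and |y| = 1 ≥ 1. Reading y takes N from p3 back to p3, so every xyⁱz is accepted.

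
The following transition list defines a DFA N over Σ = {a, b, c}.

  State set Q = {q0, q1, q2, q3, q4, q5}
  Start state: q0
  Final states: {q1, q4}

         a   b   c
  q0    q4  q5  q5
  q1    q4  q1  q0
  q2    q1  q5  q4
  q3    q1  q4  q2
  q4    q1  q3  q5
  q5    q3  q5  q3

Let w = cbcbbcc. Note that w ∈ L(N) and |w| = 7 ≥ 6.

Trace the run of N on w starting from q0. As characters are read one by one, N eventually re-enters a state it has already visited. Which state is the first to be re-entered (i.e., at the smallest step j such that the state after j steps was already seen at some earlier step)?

State sequence: q0 -c-> q5 -b-> q5 -c-> q3 -b-> q4 -b-> q3 -c-> q2 -c-> q4
First repeat at step 2: q5 was already visited.

The earliest repeat is at step j = 2: N is in q5, which it already visited at step i = 1.

q5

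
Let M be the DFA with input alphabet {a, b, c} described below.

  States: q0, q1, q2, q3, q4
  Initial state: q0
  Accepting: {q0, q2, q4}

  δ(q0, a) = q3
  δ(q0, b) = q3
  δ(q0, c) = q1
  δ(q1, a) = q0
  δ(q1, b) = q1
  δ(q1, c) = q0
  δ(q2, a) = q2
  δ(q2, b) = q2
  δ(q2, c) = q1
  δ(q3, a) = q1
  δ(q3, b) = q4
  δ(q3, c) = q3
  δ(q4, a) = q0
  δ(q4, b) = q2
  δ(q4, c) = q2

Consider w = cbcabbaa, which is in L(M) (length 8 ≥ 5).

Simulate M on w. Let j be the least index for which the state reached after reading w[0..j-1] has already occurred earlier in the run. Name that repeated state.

q1

Run of M on w = c b c a b b a a:
  step 0: q0  (start)
  step 1: q1  (read c: q0→q1)
  step 2: q1  (read b: q1→q1)   ← first repeat (q1 seen earlier)
  step 3: q0  (read c: q1→q0)
  step 4: q3  (read a: q0→q3)
  step 5: q4  (read b: q3→q4)
  step 6: q2  (read b: q4→q2)
  step 7: q2  (read a: q2→q2)
  step 8: q2  (read a: q2→q2)

The earliest repeat is at step j = 2: M is in q1, which it already visited at step i = 1.
Since M has 5 states, any run of length ≥ 5 visits 5+1 states, so by pigeonhole some state repeats within the first 5 steps — that repeat gives the pumpable loop.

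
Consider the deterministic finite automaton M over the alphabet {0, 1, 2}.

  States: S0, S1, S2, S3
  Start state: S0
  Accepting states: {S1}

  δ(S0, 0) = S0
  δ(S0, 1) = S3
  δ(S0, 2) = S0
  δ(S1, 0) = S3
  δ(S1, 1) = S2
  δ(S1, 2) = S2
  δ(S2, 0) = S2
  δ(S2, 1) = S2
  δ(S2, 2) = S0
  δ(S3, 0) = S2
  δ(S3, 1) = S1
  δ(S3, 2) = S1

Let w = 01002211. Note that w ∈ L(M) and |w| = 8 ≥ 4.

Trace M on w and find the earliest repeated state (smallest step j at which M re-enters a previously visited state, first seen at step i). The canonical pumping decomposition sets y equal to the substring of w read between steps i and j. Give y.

Run of M on w = 0 1 0 0 2 2 1 1:
  step 0: S0  (start)
  step 1: S0  (read 0: S0→S0)   ← first repeat (S0 seen earlier)
  step 2: S3  (read 1: S0→S3)
  step 3: S2  (read 0: S3→S2)
  step 4: S2  (read 0: S2→S2)
  step 5: S0  (read 2: S2→S0)
  step 6: S0  (read 2: S0→S0)
  step 7: S3  (read 1: S0→S3)
  step 8: S1  (read 1: S3→S1)

So i = 0, j = 1, giving x = w[0:0] = ε, y = w[0:1] = 0, z = w[1:8] = 1002211.
Check: |xy| = 1 ≤ 4 and |y| = 1 ≥ 1. Reading y takes M from S0 back to S0, so every xyⁱz is accepted.

0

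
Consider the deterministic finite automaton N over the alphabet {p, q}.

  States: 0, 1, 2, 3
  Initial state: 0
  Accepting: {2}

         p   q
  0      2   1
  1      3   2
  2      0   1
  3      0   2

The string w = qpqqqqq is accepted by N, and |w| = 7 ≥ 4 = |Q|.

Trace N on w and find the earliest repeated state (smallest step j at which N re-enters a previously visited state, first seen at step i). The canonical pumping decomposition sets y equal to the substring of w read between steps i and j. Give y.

Run of N on w = q p q q q q q:
  step 0: 0  (start)
  step 1: 1  (read q: 0→1)
  step 2: 3  (read p: 1→3)
  step 3: 2  (read q: 3→2)
  step 4: 1  (read q: 2→1)   ← first repeat (1 seen earlier)
  step 5: 2  (read q: 1→2)
  step 6: 1  (read q: 2→1)
  step 7: 2  (read q: 1→2)

So i = 1, j = 4, giving x = w[0:1] = q, y = w[1:4] = pqq, z = w[4:7] = qqq.
Check: |xy| = 4 ≤ 4 and |y| = 3 ≥ 1. Reading y takes N from 1 back to 1, so every xyⁱz is accepted.

pqq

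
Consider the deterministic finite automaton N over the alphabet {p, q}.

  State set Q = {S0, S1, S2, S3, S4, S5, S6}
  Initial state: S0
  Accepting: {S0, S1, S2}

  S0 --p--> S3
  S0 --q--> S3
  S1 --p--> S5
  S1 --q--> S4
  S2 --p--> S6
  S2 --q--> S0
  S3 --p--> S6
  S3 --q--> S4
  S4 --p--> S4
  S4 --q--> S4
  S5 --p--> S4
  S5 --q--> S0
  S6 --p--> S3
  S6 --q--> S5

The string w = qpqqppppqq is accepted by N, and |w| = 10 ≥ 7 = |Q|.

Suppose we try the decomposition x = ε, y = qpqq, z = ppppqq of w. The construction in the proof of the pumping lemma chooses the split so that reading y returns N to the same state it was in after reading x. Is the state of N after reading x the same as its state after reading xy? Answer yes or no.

yes

Run of N on the first 4 characters of w = q p q q:
  step 0: S0  (start)
  step 1: S3  (read q: S0→S3)
  step 2: S6  (read p: S3→S6)
  step 3: S5  (read q: S6→S5)
  step 4: S0  (read q: S5→S0)

After x (step 0): S0. After xy (step 4): S0.
They match, so y = qpqq drives N around a cycle from S0 back to itself; pumping y any number of times keeps N in S0 before reading z, and xyⁱz ∈ L(N) for every i ≥ 0.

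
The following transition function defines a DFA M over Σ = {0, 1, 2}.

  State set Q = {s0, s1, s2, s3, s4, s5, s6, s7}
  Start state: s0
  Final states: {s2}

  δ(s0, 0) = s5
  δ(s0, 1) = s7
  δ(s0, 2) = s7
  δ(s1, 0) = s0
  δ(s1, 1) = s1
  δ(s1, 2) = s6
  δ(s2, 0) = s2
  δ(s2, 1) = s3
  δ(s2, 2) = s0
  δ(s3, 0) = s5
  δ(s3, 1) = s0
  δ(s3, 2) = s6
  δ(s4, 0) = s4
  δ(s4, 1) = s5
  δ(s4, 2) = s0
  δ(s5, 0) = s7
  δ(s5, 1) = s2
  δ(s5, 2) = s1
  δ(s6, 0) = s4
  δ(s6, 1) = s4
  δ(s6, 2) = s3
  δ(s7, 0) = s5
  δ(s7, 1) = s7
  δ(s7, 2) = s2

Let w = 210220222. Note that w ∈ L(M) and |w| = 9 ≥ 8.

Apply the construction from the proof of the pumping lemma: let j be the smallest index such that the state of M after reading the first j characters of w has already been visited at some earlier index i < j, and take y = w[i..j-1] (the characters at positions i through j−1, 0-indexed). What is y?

Run of M on w = 2 1 0 2 2 0 2 2 2:
  step 0: s0  (start)
  step 1: s7  (read 2: s0→s7)
  step 2: s7  (read 1: s7→s7)   ← first repeat (s7 seen earlier)
  step 3: s5  (read 0: s7→s5)
  step 4: s1  (read 2: s5→s1)
  step 5: s6  (read 2: s1→s6)
  step 6: s4  (read 0: s6→s4)
  step 7: s0  (read 2: s4→s0)
  step 8: s7  (read 2: s0→s7)
  step 9: s2  (read 2: s7→s2)

So i = 1, j = 2, giving x = w[0:1] = 2, y = w[1:2] = 1, z = w[2:9] = 0220222.
Check: |xy| = 2 ≤ 8 and |y| = 1 ≥ 1. Reading y takes M from s7 back to s7, so every xyⁱz is accepted.

1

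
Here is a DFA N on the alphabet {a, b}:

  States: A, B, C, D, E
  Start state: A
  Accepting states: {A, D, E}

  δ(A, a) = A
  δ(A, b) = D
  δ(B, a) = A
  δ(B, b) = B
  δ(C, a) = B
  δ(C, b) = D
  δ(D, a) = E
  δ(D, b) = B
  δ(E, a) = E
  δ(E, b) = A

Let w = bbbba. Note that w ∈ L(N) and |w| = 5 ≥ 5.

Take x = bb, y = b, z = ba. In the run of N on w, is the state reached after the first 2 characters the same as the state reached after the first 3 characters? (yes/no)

yes

State sequence: A -b-> D -b-> B -b-> B

After x (step 2): B. After xy (step 3): B.
They match, so y = b drives N around a cycle from B back to itself; pumping y any number of times keeps N in B before reading z, and xyⁱz ∈ L(N) for every i ≥ 0.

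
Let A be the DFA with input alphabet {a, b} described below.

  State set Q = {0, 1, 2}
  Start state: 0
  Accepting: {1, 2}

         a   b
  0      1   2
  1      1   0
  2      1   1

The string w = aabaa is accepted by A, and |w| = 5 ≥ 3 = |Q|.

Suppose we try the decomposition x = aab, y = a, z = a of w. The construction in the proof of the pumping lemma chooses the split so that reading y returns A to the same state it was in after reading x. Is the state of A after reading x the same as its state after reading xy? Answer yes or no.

State sequence: 0 -a-> 1 -a-> 1 -b-> 0 -a-> 1

After x (step 3): 0. After xy (step 4): 1.
They differ (0 ≠ 1), so y is not a cycle from the state after x; this split is not the one the pumping-lemma construction produces, and pumping y need not keep the string in L(A).

no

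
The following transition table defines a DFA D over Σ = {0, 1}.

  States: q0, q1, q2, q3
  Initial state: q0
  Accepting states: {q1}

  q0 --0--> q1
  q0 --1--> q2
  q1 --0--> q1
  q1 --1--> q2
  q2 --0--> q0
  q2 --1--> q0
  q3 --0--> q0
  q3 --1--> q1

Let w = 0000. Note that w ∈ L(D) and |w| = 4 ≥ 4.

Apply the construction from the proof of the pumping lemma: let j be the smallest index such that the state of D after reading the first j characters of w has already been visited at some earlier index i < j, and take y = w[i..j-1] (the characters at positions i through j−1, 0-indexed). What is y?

0

State sequence: q0 -0-> q1 -0-> q1 -0-> q1 -0-> q1
First repeat at step 2: q1 was already visited.

So i = 1, j = 2, giving x = w[0:1] = 0, y = w[1:2] = 0, z = w[2:4] = 00.
Check: |xy| = 2 ≤ 4 and |y| = 1 ≥ 1. Reading y takes D from q1 back to q1, so every xyⁱz is accepted.
Pumping length from the standard proof: p = 4 (the number of states). The repeated state found above gives |xy| = j ≤ 4 and |y| = j − i ≥ 1.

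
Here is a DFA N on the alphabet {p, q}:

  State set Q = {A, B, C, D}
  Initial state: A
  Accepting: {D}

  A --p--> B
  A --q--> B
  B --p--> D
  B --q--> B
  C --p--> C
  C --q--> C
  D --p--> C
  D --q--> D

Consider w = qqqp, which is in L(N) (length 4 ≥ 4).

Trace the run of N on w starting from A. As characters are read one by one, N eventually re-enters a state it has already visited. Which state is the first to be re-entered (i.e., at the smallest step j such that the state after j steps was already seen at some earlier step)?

B

Run of N on w = q q q p:
  step 0: A  (start)
  step 1: B  (read q: A→B)
  step 2: B  (read q: B→B)   ← first repeat (B seen earlier)
  step 3: B  (read q: B→B)
  step 4: D  (read p: B→D)

The earliest repeat is at step j = 2: N is in B, which it already visited at step i = 1.
With |Q| = 4, pigeonhole forces a state repeat no later than step 4; the substring read between the first and second visits to that state can be pumped.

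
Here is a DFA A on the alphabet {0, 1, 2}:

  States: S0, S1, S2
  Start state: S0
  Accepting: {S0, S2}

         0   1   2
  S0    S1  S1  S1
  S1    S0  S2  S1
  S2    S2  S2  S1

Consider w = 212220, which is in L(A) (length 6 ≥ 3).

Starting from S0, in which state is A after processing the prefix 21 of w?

S2

State sequence: S0 -2-> S1 -1-> S2

After reading 2 characters, A is in state S2.
(This kind of state-tracing is the core of the pumping-lemma construction: with 3 states, pigeonhole forces a repeat within the first 3 steps.)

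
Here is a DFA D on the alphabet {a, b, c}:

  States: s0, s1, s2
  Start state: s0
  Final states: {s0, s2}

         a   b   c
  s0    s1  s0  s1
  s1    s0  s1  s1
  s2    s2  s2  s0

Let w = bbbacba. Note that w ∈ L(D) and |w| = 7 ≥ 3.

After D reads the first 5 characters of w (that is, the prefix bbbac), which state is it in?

State sequence: s0 -b-> s0 -b-> s0 -b-> s0 -a-> s1 -c-> s1

After reading 5 characters, D is in state s1.

s1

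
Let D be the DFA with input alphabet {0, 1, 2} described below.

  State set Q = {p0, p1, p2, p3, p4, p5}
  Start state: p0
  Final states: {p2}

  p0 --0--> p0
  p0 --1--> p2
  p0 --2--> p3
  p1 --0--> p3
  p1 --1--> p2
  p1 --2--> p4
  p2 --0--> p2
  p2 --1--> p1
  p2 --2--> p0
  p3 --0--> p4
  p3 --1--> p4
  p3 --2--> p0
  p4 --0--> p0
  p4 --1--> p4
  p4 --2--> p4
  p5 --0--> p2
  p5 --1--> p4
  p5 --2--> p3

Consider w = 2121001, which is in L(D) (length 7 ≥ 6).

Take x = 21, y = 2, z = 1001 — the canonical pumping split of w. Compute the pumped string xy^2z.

21221001

xy^2z = 21·2·2·1001 = 21221001.
Reading y = 2 takes D from p4 back to p4, so after x·y·y the machine is still in p4, and z then leads to the accepting state p2. Hence 21221001 ∈ L(D).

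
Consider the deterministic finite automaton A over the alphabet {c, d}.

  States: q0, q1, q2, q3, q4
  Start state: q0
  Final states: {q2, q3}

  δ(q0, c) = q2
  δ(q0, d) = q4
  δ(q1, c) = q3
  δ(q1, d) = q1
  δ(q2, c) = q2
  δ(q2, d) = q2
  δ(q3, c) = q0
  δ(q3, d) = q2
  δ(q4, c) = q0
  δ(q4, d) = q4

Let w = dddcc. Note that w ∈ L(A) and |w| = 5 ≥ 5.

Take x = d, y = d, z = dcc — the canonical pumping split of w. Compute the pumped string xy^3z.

xy^3z = d·d·d·d·dcc = dddddcc.
Reading y = d takes A from q4 back to q4, so after x·y·y·y the machine is still in q4, and z then leads to the accepting state q2. Hence dddddcc ∈ L(A).

dddddcc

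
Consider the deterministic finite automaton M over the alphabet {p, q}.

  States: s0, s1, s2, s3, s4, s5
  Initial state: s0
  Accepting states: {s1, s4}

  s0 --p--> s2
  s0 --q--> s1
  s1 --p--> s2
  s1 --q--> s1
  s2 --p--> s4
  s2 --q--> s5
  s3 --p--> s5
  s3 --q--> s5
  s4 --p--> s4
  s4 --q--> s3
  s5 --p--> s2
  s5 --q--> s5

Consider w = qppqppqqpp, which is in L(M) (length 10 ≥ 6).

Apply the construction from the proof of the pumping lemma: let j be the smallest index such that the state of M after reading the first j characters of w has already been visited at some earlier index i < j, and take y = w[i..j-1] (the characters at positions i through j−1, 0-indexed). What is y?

State sequence: s0 -q-> s1 -p-> s2 -p-> s4 -q-> s3 -p-> s5 -p-> s2 -q-> s5 -q-> s5 -p-> s2 -p-> s4
First repeat at step 6: s2 was already visited.

So i = 2, j = 6, giving x = w[0:2] = qp, y = w[2:6] = pqpp, z = w[6:10] = qqpp.
Check: |xy| = 6 ≤ 6 and |y| = 4 ≥ 1. Reading y takes M from s2 back to s2, so every xyⁱz is accepted.

pqpp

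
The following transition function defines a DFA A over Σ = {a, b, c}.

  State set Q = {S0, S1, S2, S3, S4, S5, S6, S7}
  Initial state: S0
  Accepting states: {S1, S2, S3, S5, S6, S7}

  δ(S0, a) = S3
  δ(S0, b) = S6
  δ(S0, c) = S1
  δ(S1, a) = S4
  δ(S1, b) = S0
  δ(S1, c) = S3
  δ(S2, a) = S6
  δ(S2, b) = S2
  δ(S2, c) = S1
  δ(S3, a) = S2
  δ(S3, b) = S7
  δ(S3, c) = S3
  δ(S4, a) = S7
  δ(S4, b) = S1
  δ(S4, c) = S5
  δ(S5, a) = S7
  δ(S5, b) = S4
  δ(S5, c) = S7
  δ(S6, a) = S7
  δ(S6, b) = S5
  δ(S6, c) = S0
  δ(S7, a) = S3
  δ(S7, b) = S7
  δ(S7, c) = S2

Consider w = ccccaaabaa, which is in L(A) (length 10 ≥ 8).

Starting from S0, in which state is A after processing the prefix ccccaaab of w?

Run of A on the first 8 characters of w = c c c c a a a b:
  step 0: S0  (start)
  step 1: S1  (read c: S0→S1)
  step 2: S3  (read c: S1→S3)
  step 3: S3  (read c: S3→S3)
  step 4: S3  (read c: S3→S3)
  step 5: S2  (read a: S3→S2)
  step 6: S6  (read a: S2→S6)
  step 7: S7  (read a: S6→S7)
  step 8: S7  (read b: S7→S7)

After reading 8 characters, A is in state S7.

S7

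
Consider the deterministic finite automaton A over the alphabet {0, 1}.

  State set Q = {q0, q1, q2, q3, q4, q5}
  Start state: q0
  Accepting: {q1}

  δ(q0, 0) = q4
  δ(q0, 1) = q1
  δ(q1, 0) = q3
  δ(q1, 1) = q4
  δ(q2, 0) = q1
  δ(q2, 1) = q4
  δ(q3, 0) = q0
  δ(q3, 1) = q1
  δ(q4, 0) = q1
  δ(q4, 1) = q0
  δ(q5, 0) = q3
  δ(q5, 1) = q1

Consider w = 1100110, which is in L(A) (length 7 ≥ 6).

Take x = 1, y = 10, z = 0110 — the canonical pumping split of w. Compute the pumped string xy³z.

11010100110

xy^3z = 1·10·10·10·0110 = 11010100110.
Reading y = 10 takes A from q1 back to q1, so after x·y·y·y the machine is still in q1, and z then leads to the accepting state q1. Hence 11010100110 ∈ L(A).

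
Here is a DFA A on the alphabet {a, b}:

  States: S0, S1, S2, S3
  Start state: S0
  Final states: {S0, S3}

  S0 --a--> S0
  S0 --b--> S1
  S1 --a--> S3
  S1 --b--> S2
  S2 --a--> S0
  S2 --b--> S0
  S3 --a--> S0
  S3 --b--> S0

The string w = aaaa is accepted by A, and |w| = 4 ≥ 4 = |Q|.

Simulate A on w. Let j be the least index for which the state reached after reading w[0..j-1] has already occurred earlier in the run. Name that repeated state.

State sequence: S0 -a-> S0 -a-> S0 -a-> S0 -a-> S0
First repeat at step 1: S0 was already visited.

The earliest repeat is at step j = 1: A is in S0, which it already visited at step i = 0.
The DFA has 4 states, so the proof of the pumping lemma guarantees a repeated state among the first 4+1 visited; the segment between the two visits is the pumpable y.

S0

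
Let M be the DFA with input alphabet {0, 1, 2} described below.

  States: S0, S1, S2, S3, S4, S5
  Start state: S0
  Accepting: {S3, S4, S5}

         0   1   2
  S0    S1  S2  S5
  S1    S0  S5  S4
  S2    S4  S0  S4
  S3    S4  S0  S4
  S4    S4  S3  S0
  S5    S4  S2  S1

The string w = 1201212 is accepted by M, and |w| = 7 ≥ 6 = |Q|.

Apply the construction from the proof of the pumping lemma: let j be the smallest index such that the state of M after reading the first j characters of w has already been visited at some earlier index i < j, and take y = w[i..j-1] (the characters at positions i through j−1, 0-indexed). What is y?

0

State sequence: S0 -1-> S2 -2-> S4 -0-> S4 -1-> S3 -2-> S4 -1-> S3 -2-> S4
First repeat at step 3: S4 was already visited.

So i = 2, j = 3, giving x = w[0:2] = 12, y = w[2:3] = 0, z = w[3:7] = 1212.
Check: |xy| = 3 ≤ 6 and |y| = 1 ≥ 1. Reading y takes M from S4 back to S4, so every xyⁱz is accepted.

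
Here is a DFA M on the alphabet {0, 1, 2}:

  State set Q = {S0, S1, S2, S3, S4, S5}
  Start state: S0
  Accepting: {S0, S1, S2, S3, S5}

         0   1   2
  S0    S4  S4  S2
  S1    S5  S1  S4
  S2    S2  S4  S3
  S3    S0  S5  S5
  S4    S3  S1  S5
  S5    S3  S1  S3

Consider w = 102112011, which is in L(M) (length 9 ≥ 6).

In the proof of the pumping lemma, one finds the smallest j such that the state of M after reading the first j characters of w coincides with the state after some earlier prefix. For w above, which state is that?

Run of M on w = 1 0 2 1 1 2 0 1 1:
  step 0: S0  (start)
  step 1: S4  (read 1: S0→S4)
  step 2: S3  (read 0: S4→S3)
  step 3: S5  (read 2: S3→S5)
  step 4: S1  (read 1: S5→S1)
  step 5: S1  (read 1: S1→S1)   ← first repeat (S1 seen earlier)
  step 6: S4  (read 2: S1→S4)
  step 7: S3  (read 0: S4→S3)
  step 8: S5  (read 1: S3→S5)
  step 9: S1  (read 1: S5→S1)

The earliest repeat is at step j = 5: M is in S1, which it already visited at step i = 4.
The DFA has 6 states, so the proof of the pumping lemma guarantees a repeated state among the first 6+1 visited; the segment between the two visits is the pumpable y.

S1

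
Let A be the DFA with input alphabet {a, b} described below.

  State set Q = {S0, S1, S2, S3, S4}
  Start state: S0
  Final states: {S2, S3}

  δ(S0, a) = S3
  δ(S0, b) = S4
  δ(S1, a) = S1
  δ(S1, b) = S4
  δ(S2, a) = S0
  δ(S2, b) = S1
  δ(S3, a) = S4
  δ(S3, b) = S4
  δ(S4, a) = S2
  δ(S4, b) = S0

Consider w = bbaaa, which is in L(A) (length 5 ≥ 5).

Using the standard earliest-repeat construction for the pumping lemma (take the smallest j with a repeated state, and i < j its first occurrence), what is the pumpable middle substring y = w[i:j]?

bb

State sequence: S0 -b-> S4 -b-> S0 -a-> S3 -a-> S4 -a-> S2
First repeat at step 2: S0 was already visited.

So i = 0, j = 2, giving x = w[0:0] = ε, y = w[0:2] = bb, z = w[2:5] = aaa.
Check: |xy| = 2 ≤ 5 and |y| = 2 ≥ 1. Reading y takes A from S0 back to S0, so every xyⁱz is accepted.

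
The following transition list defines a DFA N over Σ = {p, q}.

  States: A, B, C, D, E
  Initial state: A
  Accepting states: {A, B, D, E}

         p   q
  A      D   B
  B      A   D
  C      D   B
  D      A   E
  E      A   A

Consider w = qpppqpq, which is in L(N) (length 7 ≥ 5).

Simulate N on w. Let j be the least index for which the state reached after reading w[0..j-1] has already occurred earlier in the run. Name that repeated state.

State sequence: A -q-> B -p-> A -p-> D -p-> A -q-> B -p-> A -q-> B
First repeat at step 2: A was already visited.

The earliest repeat is at step j = 2: N is in A, which it already visited at step i = 0.
With |Q| = 5, pigeonhole forces a state repeat no later than step 5; the substring read between the first and second visits to that state can be pumped.

A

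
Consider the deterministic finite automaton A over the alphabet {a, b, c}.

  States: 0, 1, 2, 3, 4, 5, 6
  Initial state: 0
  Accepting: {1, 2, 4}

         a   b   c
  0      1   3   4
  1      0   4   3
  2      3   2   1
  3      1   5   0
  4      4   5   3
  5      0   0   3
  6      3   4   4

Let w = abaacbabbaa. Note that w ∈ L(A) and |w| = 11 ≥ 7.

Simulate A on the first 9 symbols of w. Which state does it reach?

5

State sequence: 0 -a-> 1 -b-> 4 -a-> 4 -a-> 4 -c-> 3 -b-> 5 -a-> 0 -b-> 3 -b-> 5

After reading 9 characters, A is in state 5.
(This kind of state-tracing is the core of the pumping-lemma construction: with 7 states, pigeonhole forces a repeat within the first 7 steps.)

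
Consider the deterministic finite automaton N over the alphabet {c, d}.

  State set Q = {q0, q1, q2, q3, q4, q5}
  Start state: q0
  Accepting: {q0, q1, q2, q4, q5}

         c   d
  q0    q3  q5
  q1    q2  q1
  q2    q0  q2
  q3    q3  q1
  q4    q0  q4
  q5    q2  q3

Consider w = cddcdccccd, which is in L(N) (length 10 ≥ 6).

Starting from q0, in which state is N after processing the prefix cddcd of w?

State sequence: q0 -c-> q3 -d-> q1 -d-> q1 -c-> q2 -d-> q2

After reading 5 characters, N is in state q2.
(This kind of state-tracing is the core of the pumping-lemma construction: with 6 states, pigeonhole forces a repeat within the first 6 steps.)

q2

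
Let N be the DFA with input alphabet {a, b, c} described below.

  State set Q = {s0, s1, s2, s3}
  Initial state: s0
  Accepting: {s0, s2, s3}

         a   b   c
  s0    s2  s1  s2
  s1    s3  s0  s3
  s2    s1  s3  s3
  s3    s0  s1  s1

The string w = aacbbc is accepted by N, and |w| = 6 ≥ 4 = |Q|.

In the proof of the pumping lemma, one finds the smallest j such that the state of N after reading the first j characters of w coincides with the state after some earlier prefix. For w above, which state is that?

s1

Run of N on w = a a c b b c:
  step 0: s0  (start)
  step 1: s2  (read a: s0→s2)
  step 2: s1  (read a: s2→s1)
  step 3: s3  (read c: s1→s3)
  step 4: s1  (read b: s3→s1)   ← first repeat (s1 seen earlier)
  step 5: s0  (read b: s1→s0)
  step 6: s2  (read c: s0→s2)

The earliest repeat is at step j = 4: N is in s1, which it already visited at step i = 2.
Pumping length from the standard proof: p = 4 (the number of states). The repeated state found above gives |xy| = j ≤ 4 and |y| = j − i ≥ 1.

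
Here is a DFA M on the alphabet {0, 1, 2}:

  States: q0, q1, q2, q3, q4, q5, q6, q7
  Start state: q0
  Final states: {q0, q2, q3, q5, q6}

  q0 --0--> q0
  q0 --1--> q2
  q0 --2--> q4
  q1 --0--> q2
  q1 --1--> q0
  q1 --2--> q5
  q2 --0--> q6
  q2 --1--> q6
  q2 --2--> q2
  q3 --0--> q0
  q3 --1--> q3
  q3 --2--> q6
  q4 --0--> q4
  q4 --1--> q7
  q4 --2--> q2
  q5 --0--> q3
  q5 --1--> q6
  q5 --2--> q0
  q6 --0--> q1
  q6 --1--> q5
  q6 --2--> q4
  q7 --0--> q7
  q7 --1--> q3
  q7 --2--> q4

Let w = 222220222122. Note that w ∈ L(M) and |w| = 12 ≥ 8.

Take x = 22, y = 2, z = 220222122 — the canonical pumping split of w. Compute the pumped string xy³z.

xy^3z = 22·2·2·2·220222122 = 22222220222122.
Reading y = 2 takes M from q2 back to q2, so after x·y·y·y the machine is still in q2, and z then leads to the accepting state q2. Hence 22222220222122 ∈ L(M).

22222220222122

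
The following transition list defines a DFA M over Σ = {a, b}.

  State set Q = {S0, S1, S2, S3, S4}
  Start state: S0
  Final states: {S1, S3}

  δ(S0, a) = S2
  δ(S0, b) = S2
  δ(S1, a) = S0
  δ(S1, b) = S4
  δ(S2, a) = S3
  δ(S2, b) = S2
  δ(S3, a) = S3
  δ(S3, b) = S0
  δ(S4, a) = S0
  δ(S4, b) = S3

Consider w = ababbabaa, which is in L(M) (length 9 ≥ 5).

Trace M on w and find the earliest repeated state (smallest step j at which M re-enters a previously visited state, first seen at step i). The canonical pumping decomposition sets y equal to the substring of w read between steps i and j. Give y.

Run of M on w = a b a b b a b a a:
  step 0: S0  (start)
  step 1: S2  (read a: S0→S2)
  step 2: S2  (read b: S2→S2)   ← first repeat (S2 seen earlier)
  step 3: S3  (read a: S2→S3)
  step 4: S0  (read b: S3→S0)
  step 5: S2  (read b: S0→S2)
  step 6: S3  (read a: S2→S3)
  step 7: S0  (read b: S3→S0)
  step 8: S2  (read a: S0→S2)
  step 9: S3  (read a: S2→S3)

So i = 1, j = 2, giving x = w[0:1] = a, y = w[1:2] = b, z = w[2:9] = abbabaa.
Check: |xy| = 2 ≤ 5 and |y| = 1 ≥ 1. Reading y takes M from S2 back to S2, so every xyⁱz is accepted.

b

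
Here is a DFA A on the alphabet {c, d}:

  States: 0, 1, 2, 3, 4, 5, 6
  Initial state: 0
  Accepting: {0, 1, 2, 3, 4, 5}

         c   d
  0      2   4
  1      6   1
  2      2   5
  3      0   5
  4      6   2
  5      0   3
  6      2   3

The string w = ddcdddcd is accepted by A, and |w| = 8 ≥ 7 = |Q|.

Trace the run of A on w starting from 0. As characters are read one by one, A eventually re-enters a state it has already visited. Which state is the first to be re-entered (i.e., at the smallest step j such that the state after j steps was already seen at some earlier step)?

State sequence: 0 -d-> 4 -d-> 2 -c-> 2 -d-> 5 -d-> 3 -d-> 5 -c-> 0 -d-> 4
First repeat at step 3: 2 was already visited.

The earliest repeat is at step j = 3: A is in 2, which it already visited at step i = 2.
Pumping length from the standard proof: p = 7 (the number of states). The repeated state found above gives |xy| = j ≤ 7 and |y| = j − i ≥ 1.

2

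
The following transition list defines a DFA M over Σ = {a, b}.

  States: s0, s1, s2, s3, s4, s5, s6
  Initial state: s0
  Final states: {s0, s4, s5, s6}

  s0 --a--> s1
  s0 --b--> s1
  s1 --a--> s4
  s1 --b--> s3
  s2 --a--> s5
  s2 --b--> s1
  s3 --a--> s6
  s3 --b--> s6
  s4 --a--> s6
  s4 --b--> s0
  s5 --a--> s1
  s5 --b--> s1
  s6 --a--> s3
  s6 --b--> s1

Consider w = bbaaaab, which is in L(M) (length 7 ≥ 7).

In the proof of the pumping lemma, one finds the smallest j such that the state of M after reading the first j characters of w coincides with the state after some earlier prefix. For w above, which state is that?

s3

State sequence: s0 -b-> s1 -b-> s3 -a-> s6 -a-> s3 -a-> s6 -a-> s3 -b-> s6
First repeat at step 4: s3 was already visited.

The earliest repeat is at step j = 4: M is in s3, which it already visited at step i = 2.
The DFA has 7 states, so the proof of the pumping lemma guarantees a repeated state among the first 7+1 visited; the segment between the two visits is the pumpable y.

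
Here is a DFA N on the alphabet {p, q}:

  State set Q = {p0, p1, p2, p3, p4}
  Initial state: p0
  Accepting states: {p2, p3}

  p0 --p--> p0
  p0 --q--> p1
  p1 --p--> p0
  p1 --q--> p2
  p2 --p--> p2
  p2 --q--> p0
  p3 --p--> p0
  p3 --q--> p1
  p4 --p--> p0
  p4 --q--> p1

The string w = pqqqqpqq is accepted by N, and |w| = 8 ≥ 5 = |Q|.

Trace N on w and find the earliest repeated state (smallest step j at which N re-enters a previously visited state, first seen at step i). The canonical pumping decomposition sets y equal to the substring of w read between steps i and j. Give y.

State sequence: p0 -p-> p0 -q-> p1 -q-> p2 -q-> p0 -q-> p1 -p-> p0 -q-> p1 -q-> p2
First repeat at step 1: p0 was already visited.

So i = 0, j = 1, giving x = w[0:0] = ε, y = w[0:1] = p, z = w[1:8] = qqqqpqq.
Check: |xy| = 1 ≤ 5 and |y| = 1 ≥ 1. Reading y takes N from p0 back to p0, so every xyⁱz is accepted.
The DFA has 5 states, so the proof of the pumping lemma guarantees a repeated state among the first 5+1 visited; the segment between the two visits is the pumpable y.

p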